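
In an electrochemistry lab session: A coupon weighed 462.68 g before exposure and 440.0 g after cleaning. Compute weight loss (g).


Weight loss = initial − final
WL = 462.68 − 440.0 = 22.68 g

22.68 g


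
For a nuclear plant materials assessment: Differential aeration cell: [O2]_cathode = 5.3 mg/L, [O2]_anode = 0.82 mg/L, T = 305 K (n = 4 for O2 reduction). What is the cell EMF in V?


Apply the Nernst concentration-cell relation: E = (RT/nF)*ln(C_cathode/C_anode)
RT/nF = 8.314*305/(4*96485) = 0.00657037 V
ln(5.3/0.82) = 1.86616
E = 0.00657037 * 1.86616 = 0.01226 V

0.01226 V


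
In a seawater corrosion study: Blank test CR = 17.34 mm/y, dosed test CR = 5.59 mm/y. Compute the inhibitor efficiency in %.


Apply the inhibitor-efficiency definition: IE = (CR_blank − CR_inh)/CR_blank × 100
IE = (17.34 − 5.59) / 17.34 × 100
IE = 11.75 / 17.34 × 100 = 67.8 %

67.8 %


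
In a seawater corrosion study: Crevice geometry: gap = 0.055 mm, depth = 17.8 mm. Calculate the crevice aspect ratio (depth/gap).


Aspect ratio = depth / gap
Ratio = 17.8 / 0.055 = 323.6

323.6


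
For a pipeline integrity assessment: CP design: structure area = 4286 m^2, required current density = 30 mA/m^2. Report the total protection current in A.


I = area * current density, then convert mA → A (÷1000)
I = 4286 * 30 / 1000 = 128.58 A

128.58 A


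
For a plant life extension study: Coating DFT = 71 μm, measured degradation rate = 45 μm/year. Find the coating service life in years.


Service life = thickness / degradation rate
Life = 71 / 45 = 1.6 years

1.6 years


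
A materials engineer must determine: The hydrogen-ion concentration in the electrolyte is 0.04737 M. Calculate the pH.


pH = −log10[H+]
pH = −log10(0.04737) = 1.32

1.32


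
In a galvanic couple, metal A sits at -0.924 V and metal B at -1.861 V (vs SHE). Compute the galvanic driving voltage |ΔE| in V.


Driving voltage is the absolute potential difference.
|ΔE| = |-0.924 − (-1.861)| = 0.937 V

0.937 V


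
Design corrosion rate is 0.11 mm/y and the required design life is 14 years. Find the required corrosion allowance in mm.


Corrosion allowance = CR × design life
CA = 0.11 * 14 = 1.54 mm

1.54 mm


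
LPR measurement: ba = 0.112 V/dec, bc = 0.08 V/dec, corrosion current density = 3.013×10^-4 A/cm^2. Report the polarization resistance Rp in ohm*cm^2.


Apply the Stern-Geary equation: Rp = ba*bc / (2.303*icorr*(ba+bc))
ba*bc = 0.112*0.08 = 0.00896
ba+bc = 0.192; 2.303*icorr*(ba+bc) = 2.303*3.013×10^-4*0.192 = 1.3322763×10^-4
Rp = 0.00896 / 1.3322763×10^-4 = 67.3 ohm*cm^2

67.3 ohm*cm^2


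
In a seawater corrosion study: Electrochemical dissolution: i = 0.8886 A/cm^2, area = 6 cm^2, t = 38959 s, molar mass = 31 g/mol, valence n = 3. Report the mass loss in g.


Apply Faraday's law: m = i*A*t*M / (n*F)
Total charge passed Q = i*A*t = 0.8886*6*38959 = 207713.8044 C
m = Q*M/(n*F) = 207713.8044*31/(3*96485) = 22.2457 g

22.2457 g


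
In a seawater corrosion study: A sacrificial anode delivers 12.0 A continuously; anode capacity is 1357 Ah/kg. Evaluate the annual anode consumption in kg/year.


Annual consumption = current * hours per year / capacity
Rate = 12.0 * 8760 / 1357 = 77.5 kg/year

77.5 kg/year


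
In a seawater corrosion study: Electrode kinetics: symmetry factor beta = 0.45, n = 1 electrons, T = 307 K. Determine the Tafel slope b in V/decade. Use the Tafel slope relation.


Apply the Tafel slope relation: b = 2.303*R*T/(beta*n*F)
Numerator: 2.303 * 8.314 * 307 = 5878.17
Denominator: 0.45 * 1 * 96485 = 43418.25
b = 5878.17 / 43418.25 = 0.1354 V/decade

0.1354 V/decade


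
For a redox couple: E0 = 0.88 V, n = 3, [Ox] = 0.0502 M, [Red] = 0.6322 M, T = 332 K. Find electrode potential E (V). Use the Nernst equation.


Apply the Nernst equation: E = E0 + (RT/nF)*ln([Ox]/[Red])
Step 1: RT/nF = 8.314*332/(3*96485) = 0.00953602 V
Step 2: [Ox]/[Red] = 0.0502/0.6322 = 0.079405
Step 3: ln(0.079405) = -2.533194
Step 4: correction = 0.00953602 * -2.533194 = -0.024 V
E = 0.88 + -0.024 = 0.856 V

0.856 V


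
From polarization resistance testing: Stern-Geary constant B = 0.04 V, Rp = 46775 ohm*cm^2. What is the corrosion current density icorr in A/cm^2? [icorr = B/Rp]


Apply the Stern-Geary relation: icorr = B / Rp
icorr = 0.04 / 46775 = 8.552×10^-7 A/cm^2

8.552×10^-7 A/cm^2


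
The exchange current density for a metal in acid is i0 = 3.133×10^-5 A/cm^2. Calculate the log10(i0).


i0 = 3.133×10^-5 A/cm^2
log10(i0) = -4.504

-4.504


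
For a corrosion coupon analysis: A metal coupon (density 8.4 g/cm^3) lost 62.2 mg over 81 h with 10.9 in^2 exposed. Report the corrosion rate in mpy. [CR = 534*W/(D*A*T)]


Apply the mpy weight-loss relation: CR = 534 * W / (D * A * T)
Numerator: 534 * 62.2 = 33214.8
Denominator: 8.4 * 10.9 * 81 = 7416.36
CR = 33214.8 / 7416.36 = 4.479 mpy

4.479 mpy


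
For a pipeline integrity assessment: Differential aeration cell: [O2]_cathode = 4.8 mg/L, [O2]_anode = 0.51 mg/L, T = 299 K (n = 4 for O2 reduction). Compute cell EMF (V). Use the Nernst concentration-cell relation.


Apply the Nernst concentration-cell relation: E = (RT/nF)*ln(C_cathode/C_anode)
RT/nF = 8.314*299/(4*96485) = 0.00644112 V
ln(4.8/0.51) = 2.24196
E = 0.00644112 * 2.24196 = 0.01444 V

0.01444 V


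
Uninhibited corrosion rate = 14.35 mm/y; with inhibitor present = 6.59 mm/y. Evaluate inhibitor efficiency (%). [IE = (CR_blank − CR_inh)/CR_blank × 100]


Apply the inhibitor-efficiency definition: IE = (CR_blank − CR_inh)/CR_blank × 100
IE = (14.35 − 6.59) / 14.35 × 100
IE = 7.76 / 14.35 × 100 = 54.1 %

54.1 %


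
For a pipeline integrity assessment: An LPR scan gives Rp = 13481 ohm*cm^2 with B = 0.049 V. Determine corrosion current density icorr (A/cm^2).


Apply the Stern-Geary relation: icorr = B / Rp
icorr = 0.049 / 13481 = 3.635×10^-6 A/cm^2

3.635×10^-6 A/cm^2


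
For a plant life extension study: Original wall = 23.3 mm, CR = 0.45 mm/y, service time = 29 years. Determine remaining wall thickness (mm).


Remaining wall = original − CR × time
t = 23.3 − 0.45*29 = 23.3 − 13.05 = 10.25 mm

10.25 mm


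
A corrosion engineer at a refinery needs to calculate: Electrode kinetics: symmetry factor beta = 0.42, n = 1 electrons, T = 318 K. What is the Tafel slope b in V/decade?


Apply the Tafel slope relation: b = 2.303*R*T/(beta*n*F)
Numerator: 2.303 * 8.314 * 318 = 6088.79
Denominator: 0.42 * 1 * 96485 = 40523.7
b = 6088.79 / 40523.7 = 0.1503 V/decade

0.1503 V/decade


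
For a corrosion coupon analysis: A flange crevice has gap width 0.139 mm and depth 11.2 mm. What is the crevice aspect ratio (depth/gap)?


Aspect ratio = depth / gap
Ratio = 11.2 / 0.139 = 80.6

80.6


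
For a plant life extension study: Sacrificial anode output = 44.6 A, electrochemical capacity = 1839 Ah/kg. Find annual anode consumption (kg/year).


Annual consumption = current * hours per year / capacity
Rate = 44.6 * 8760 / 1839 = 212.5 kg/year

212.5 kg/year


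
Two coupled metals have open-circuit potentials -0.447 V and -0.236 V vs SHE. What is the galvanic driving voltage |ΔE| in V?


Driving voltage is the absolute potential difference.
|ΔE| = |-0.447 − (-0.236)| = 0.211 V

0.211 V


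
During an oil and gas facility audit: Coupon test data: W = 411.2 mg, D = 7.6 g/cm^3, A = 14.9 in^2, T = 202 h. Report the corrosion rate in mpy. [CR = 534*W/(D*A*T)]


Apply the mpy weight-loss relation: CR = 534 * W / (D * A * T)
Numerator: 534 * 411.2 = 219580.8
Denominator: 7.6 * 14.9 * 202 = 22874.48
CR = 219580.8 / 22874.48 = 9.5994 mpy

9.5994 mpy


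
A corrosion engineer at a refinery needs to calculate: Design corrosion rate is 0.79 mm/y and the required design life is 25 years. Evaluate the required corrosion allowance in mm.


Corrosion allowance = CR × design life
CA = 0.79 * 25 = 19.75 mm

19.75 mm


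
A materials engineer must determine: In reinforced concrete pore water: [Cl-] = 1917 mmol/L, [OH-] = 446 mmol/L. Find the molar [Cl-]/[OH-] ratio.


Threshold parameter = [Cl-] / [OH-] (molar basis; both in mmol/L, so units cancel)
Ratio = 1917 / 446 = 4.3

4.3


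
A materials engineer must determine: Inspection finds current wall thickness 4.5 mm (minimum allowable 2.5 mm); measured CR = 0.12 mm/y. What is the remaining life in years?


Apply the remaining-life relation: RL = (t_current − t_min) / CR
RL = (4.5 − 2.5) / 0.12 = 2.0 / 0.12 = 16.7 years

16.7 years


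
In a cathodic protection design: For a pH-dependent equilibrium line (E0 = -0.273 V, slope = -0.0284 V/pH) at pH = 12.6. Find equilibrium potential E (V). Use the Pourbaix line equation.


Apply the Pourbaix line equation: E = E0 + slope*pH
E = -0.273 + (-0.0284)*12.6 = -0.273 + (-0.35784) = -0.63084 V
Rounded to 4 decimal places: E = -0.6308 V

-0.6308 V


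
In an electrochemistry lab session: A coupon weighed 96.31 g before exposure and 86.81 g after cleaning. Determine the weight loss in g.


Weight loss = initial − final
WL = 96.31 − 86.81 = 9.5 g

9.5 g


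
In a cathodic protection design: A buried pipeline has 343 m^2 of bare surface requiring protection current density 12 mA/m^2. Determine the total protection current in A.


I = area * current density, then convert mA → A (÷1000)
I = 343 * 12 / 1000 = 4.12 A

4.12 A


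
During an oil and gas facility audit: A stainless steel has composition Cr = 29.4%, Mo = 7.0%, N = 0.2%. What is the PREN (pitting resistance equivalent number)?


Apply the PREN formula: PREN = Cr + 3.3*Mo + 16*N
PREN = 29.4 + 3.3*7.0 + 16*0.2
PREN = 29.4 + 23.1 + 3.2 = 55.7

55.7


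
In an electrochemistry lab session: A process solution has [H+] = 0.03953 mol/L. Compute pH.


pH = −log10[H+]
pH = −log10(0.03953) = 1.4

1.4


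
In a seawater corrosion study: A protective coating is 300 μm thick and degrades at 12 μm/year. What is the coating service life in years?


Service life = thickness / degradation rate
Life = 300 / 12 = 25.0 years

25.0 years


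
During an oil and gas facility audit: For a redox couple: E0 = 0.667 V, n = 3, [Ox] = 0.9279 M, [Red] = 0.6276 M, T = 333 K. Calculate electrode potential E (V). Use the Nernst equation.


Apply the Nernst equation: E = E0 + (RT/nF)*ln([Ox]/[Red])
Step 1: RT/nF = 8.314*333/(3*96485) = 0.00956474 V
Step 2: [Ox]/[Red] = 0.9279/0.6276 = 1.478489
Step 3: ln(1.478489) = 0.391021
Step 4: correction = 0.00956474 * 0.391021 = 0.0037 V
E = 0.667 + 0.0037 = 0.6707 V

0.6707 V


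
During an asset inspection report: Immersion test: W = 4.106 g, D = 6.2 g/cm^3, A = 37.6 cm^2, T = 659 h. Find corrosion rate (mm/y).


Apply the mm/y weight-loss relation: CR = 87600 * W / (D * A * T)
Numerator: 87600 * 4.106 = 359685.6
Denominator: 6.2 * 37.6 * 659 = 153626.08
CR = 359685.6 / 153626.08 = 2.34131 mm/y

2.34131 mm/y


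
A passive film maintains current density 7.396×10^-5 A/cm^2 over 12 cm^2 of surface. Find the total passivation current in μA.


I = i_pass * A, then convert A → μA (×10^6)
I = 7.396×10^-5 * 12 * 10^6 = 887.52 μA

887.52 μA


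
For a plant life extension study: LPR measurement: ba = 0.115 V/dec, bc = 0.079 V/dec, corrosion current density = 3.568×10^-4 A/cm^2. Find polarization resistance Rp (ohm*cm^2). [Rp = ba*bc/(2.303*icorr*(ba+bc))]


Apply the Stern-Geary equation: Rp = ba*bc / (2.303*icorr*(ba+bc))
ba*bc = 0.115*0.079 = 0.009085
ba+bc = 0.194; 2.303*icorr*(ba+bc) = 2.303*3.568×10^-4*0.194 = 1.5941182×10^-4
Rp = 0.009085 / 1.5941182×10^-4 = 56.99 ohm*cm^2

56.99 ohm*cm^2


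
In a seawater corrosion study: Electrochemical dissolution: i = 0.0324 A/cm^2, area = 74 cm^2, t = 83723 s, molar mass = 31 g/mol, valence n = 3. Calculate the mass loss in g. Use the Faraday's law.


Apply Faraday's law: m = i*A*t*M / (n*F)
Total charge passed Q = i*A*t = 0.0324*74*83723 = 200734.2648 C
m = Q*M/(n*F) = 200734.2648*31/(3*96485) = 21.498 g

21.498 g


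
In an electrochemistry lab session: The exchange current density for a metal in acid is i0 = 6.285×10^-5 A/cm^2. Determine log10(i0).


i0 = 6.285×10^-5 A/cm^2
log10(i0) = -4.202

-4.202


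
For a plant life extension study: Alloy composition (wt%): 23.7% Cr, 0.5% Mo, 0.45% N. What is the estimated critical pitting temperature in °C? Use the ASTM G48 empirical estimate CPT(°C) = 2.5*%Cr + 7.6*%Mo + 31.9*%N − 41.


Apply the ASTM G48 empirical CPT estimate: CPT(°C) = 2.5*%Cr + 7.6*%Mo + 31.9*%N − 41
2.5*23.7 = 59.25; 7.6*0.5 = 3.8; 31.9*0.45 = 14.355
CPT = 59.25 + 3.8 + 14.355 − 41 = 36.405 °C
Rounded to 0.1 °C: CPT ≈ 36.4 °C

36.4 °C


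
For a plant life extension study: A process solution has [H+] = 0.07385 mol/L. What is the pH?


pH = −log10[H+]
pH = −log10(0.07385) = 1.13

1.13


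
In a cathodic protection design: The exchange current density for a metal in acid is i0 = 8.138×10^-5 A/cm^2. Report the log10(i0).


i0 = 8.138×10^-5 A/cm^2
log10(i0) = -4.089

-4.089


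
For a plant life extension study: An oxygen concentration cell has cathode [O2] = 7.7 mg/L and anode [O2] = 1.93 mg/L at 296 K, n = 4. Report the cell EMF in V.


Apply the Nernst concentration-cell relation: E = (RT/nF)*ln(C_cathode/C_anode)
RT/nF = 8.314*296/(4*96485) = 0.00637649 V
ln(7.7/1.93) = 1.3837
E = 0.00637649 * 1.3837 = 0.00882 V

0.00882 V


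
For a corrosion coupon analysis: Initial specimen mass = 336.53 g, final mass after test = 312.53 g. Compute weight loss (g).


Weight loss = initial − final
WL = 336.53 − 312.53 = 24.0 g

24.0 g


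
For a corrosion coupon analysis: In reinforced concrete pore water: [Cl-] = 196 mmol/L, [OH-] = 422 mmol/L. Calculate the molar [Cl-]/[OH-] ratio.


Threshold parameter = [Cl-] / [OH-] (molar basis; both in mmol/L, so units cancel)
Ratio = 196 / 422 = 0.46

0.46


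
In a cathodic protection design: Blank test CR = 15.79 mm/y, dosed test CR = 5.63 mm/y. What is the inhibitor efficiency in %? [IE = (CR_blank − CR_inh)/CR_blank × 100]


Apply the inhibitor-efficiency definition: IE = (CR_blank − CR_inh)/CR_blank × 100
IE = (15.79 − 5.63) / 15.79 × 100
IE = 10.16 / 15.79 × 100 = 64.3 %

64.3 %


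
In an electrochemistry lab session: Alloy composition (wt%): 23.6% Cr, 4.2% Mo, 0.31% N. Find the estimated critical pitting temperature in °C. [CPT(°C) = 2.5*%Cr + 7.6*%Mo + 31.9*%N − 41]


Apply the ASTM G48 empirical CPT estimate: CPT(°C) = 2.5*%Cr + 7.6*%Mo + 31.9*%N − 41
2.5*23.6 = 59; 7.6*4.2 = 31.92; 31.9*0.31 = 9.889
CPT = 59 + 31.92 + 9.889 − 41 = 59.809 °C
Rounded to 0.1 °C: CPT ≈ 59.8 °C

59.8 °C


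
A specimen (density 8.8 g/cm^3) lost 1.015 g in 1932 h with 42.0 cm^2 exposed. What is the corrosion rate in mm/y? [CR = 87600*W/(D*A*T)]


Apply the mm/y weight-loss relation: CR = 87600 * W / (D * A * T)
Numerator: 87600 * 1.015 = 88914.0
Denominator: 8.8 * 42.0 * 1932 = 714067.2
CR = 88914.0 / 714067.2 = 0.124518 mm/y

0.124518 mm/y


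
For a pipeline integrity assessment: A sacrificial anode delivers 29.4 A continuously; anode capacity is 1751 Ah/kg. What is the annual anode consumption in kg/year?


Annual consumption = current * hours per year / capacity
Rate = 29.4 * 8760 / 1751 = 147.1 kg/year

147.1 kg/year


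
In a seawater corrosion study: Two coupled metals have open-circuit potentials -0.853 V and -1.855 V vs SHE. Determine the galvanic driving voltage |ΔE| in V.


Driving voltage is the absolute potential difference.
|ΔE| = |-0.853 − (-1.855)| = 1.002 V

1.002 V


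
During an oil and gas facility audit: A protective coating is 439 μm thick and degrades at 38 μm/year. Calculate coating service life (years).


Service life = thickness / degradation rate
Life = 439 / 38 = 11.6 years

11.6 years


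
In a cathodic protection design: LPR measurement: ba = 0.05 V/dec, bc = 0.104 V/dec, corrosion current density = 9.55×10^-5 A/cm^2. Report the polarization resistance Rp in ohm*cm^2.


Apply the Stern-Geary equation: Rp = ba*bc / (2.303*icorr*(ba+bc))
ba*bc = 0.05*0.104 = 0.0052
ba+bc = 0.154; 2.303*icorr*(ba+bc) = 2.303*9.55×10^-5*0.154 = 3.3870221×10^-5
Rp = 0.0052 / 3.3870221×10^-5 = 153.5 ohm*cm^2

153.5 ohm*cm^2


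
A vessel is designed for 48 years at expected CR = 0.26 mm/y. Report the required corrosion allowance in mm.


Corrosion allowance = CR × design life
CA = 0.26 * 48 = 12.48 mm

12.48 mm


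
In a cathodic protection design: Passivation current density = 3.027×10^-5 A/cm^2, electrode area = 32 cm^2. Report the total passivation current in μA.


I = i_pass * A, then convert A → μA (×10^6)
I = 3.027×10^-5 * 32 * 10^6 = 968.64 μA

968.64 μA


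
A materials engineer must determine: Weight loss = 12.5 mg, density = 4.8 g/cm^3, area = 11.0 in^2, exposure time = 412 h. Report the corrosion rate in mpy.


Apply the mpy weight-loss relation: CR = 534 * W / (D * A * T)
Numerator: 534 * 12.5 = 6675.0
Denominator: 4.8 * 11.0 * 412 = 21753.6
CR = 6675.0 / 21753.6 = 0.3068 mpy

0.3068 mpy


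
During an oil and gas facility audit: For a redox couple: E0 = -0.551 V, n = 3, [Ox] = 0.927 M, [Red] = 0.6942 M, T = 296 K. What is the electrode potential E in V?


Apply the Nernst equation: E = E0 + (RT/nF)*ln([Ox]/[Red])
Step 1: RT/nF = 8.314*296/(3*96485) = 0.00850199 V
Step 2: [Ox]/[Red] = 0.927/0.6942 = 1.33535
Step 3: ln(1.33535) = 0.289193
Step 4: correction = 0.00850199 * 0.289193 = 0.0025 V
E = -0.551 + 0.0025 = -0.5485 V

-0.5485 V


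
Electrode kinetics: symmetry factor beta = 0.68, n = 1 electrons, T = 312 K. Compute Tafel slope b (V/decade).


Apply the Tafel slope relation: b = 2.303*R*T/(beta*n*F)
Numerator: 2.303 * 8.314 * 312 = 5973.91
Denominator: 0.68 * 1 * 96485 = 65609.8
b = 5973.91 / 65609.8 = 0.091 V/decade

0.091 V/decade


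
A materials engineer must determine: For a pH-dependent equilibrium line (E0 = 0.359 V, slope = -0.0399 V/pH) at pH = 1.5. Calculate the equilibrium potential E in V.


Apply the Pourbaix line equation: E = E0 + slope*pH
E = 0.359 + (-0.0399)*1.5 = 0.359 + (-0.05985) = 0.29915 V
Rounded to 3 decimal places: E = 0.299 V

0.299 V


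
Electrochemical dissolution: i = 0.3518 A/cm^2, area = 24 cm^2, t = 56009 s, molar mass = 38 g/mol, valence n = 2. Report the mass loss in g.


Apply Faraday's law: m = i*A*t*M / (n*F)
Total charge passed Q = i*A*t = 0.3518*24*56009 = 472895.1888 C
m = Q*M/(n*F) = 472895.1888*38/(2*96485) = 93.123 g

93.123 g


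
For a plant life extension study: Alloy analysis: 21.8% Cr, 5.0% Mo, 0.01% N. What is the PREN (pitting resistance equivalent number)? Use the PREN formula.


Apply the PREN formula: PREN = Cr + 3.3*Mo + 16*N
PREN = 21.8 + 3.3*5.0 + 16*0.01
PREN = 21.8 + 16.5 + 0.16 = 38.46

38.46


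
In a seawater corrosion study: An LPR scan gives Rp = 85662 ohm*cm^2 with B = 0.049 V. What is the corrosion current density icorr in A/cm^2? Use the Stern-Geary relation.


Apply the Stern-Geary relation: icorr = B / Rp
icorr = 0.049 / 85662 = 5.72×10^-7 A/cm^2

5.72×10^-7 A/cm^2


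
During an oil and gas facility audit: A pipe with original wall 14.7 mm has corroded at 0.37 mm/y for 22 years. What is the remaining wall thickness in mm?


Remaining wall = original − CR × time
t = 14.7 − 0.37*22 = 14.7 − 8.14 = 6.56 mm

6.56 mm


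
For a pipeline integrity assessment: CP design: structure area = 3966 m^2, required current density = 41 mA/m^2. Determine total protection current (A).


I = area * current density, then convert mA → A (÷1000)
I = 3966 * 41 / 1000 = 162.61 A

162.61 A


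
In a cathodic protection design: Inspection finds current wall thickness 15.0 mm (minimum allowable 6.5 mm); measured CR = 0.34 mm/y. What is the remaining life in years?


Apply the remaining-life relation: RL = (t_current − t_min) / CR
RL = (15.0 − 6.5) / 0.34 = 8.5 / 0.34 = 25.0 years

25.0 years


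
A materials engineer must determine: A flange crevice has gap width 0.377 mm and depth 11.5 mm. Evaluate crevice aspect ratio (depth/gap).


Aspect ratio = depth / gap
Ratio = 11.5 / 0.377 = 30.5

30.5


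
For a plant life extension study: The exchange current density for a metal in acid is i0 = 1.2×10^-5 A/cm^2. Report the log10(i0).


i0 = 1.2×10^-5 A/cm^2
log10(i0) = -4.921

-4.921


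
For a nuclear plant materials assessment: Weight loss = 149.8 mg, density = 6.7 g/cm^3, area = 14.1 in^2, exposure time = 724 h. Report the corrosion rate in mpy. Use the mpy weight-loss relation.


Apply the mpy weight-loss relation: CR = 534 * W / (D * A * T)
Numerator: 534 * 149.8 = 79993.2
Denominator: 6.7 * 14.1 * 724 = 68396.28
CR = 79993.2 / 68396.28 = 1.1696 mpy

1.1696 mpy


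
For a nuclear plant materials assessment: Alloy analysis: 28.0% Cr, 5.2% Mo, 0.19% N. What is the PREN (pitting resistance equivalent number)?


Apply the PREN formula: PREN = Cr + 3.3*Mo + 16*N
PREN = 28.0 + 3.3*5.2 + 16*0.19
PREN = 28.0 + 17.16 + 3.04 = 48.2

48.2


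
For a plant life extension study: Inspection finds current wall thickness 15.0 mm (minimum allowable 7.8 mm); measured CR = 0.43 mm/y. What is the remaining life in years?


Apply the remaining-life relation: RL = (t_current − t_min) / CR
RL = (15.0 − 7.8) / 0.43 = 7.2 / 0.43 = 16.7 years

16.7 years


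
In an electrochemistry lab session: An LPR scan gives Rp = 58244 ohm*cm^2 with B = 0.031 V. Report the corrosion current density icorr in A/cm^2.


Apply the Stern-Geary relation: icorr = B / Rp
icorr = 0.031 / 58244 = 5.322×10^-7 A/cm^2

5.322×10^-7 A/cm^2


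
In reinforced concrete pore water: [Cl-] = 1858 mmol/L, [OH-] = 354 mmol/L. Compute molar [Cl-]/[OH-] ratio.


Threshold parameter = [Cl-] / [OH-] (molar basis; both in mmol/L, so units cancel)
Ratio = 1858 / 354 = 5.25

5.25


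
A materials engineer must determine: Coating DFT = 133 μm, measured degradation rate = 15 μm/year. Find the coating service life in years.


Service life = thickness / degradation rate
Life = 133 / 15 = 8.9 years

8.9 years


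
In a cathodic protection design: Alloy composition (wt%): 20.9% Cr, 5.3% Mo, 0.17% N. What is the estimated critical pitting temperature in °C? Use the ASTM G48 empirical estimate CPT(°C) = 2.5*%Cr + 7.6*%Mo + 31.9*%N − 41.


Apply the ASTM G48 empirical CPT estimate: CPT(°C) = 2.5*%Cr + 7.6*%Mo + 31.9*%N − 41
2.5*20.9 = 52.25; 7.6*5.3 = 40.28; 31.9*0.17 = 5.423
CPT = 52.25 + 40.28 + 5.423 − 41 = 56.953 °C
Rounded to 0.1 °C: CPT ≈ 57.0 °C

57.0 °C


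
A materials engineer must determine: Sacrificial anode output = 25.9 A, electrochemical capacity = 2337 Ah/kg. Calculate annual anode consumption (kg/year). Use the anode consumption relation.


Annual consumption = current * hours per year / capacity
Rate = 25.9 * 8760 / 2337 = 97.1 kg/year

97.1 kg/year


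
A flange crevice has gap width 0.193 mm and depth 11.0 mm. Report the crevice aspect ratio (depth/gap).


Aspect ratio = depth / gap
Ratio = 11.0 / 0.193 = 57.0

57.0


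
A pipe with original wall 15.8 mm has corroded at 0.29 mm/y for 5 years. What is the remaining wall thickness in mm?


Remaining wall = original − CR × time
t = 15.8 − 0.29*5 = 15.8 − 1.45 = 14.35 mm

14.35 mm


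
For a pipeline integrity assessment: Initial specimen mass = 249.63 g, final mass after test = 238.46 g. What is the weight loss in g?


Weight loss = initial − final
WL = 249.63 − 238.46 = 11.17 g

11.17 g


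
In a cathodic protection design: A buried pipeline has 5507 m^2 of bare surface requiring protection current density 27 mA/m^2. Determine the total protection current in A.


I = area * current density, then convert mA → A (÷1000)
I = 5507 * 27 / 1000 = 148.69 A

148.69 A


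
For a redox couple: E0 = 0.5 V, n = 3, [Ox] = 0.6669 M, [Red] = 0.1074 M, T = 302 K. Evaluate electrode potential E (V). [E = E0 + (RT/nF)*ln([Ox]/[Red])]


Apply the Nernst equation: E = E0 + (RT/nF)*ln([Ox]/[Red])
Step 1: RT/nF = 8.314*302/(3*96485) = 0.00867433 V
Step 2: [Ox]/[Red] = 0.6669/0.1074 = 6.209497
Step 3: ln(6.209497) = 1.82608
Step 4: correction = 0.00867433 * 1.82608 = 0.0158 V
E = 0.5 + 0.0158 = 0.5158 V

0.5158 V


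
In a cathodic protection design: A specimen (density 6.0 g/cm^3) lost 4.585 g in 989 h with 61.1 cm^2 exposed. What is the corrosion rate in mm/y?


Apply the mm/y weight-loss relation: CR = 87600 * W / (D * A * T)
Numerator: 87600 * 4.585 = 401646.0
Denominator: 6.0 * 61.1 * 989 = 362567.4
CR = 401646.0 / 362567.4 = 1.1078 mm/y

1.1078 mm/y


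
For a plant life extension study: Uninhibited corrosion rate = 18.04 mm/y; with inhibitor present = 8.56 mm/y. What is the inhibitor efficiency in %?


Apply the inhibitor-efficiency definition: IE = (CR_blank − CR_inh)/CR_blank × 100
IE = (18.04 − 8.56) / 18.04 × 100
IE = 9.48 / 18.04 × 100 = 52.5 %

52.5 %


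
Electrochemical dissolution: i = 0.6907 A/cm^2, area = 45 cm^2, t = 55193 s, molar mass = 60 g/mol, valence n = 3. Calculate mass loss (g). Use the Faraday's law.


Apply Faraday's law: m = i*A*t*M / (n*F)
Total charge passed Q = i*A*t = 0.6907*45*55193 = 1715481.2295 C
m = Q*M/(n*F) = 1715481.2295*60/(3*96485) = 355.5954 g

355.5954 g


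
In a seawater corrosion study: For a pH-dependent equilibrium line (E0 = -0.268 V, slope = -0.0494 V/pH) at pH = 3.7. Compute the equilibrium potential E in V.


Apply the Pourbaix line equation: E = E0 + slope*pH
E = -0.268 + (-0.0494)*3.7 = -0.268 + (-0.18278) = -0.45078 V
Rounded to 3 decimal places: E = -0.451 V

-0.451 V


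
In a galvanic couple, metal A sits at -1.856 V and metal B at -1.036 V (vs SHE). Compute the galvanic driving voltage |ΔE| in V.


Driving voltage is the absolute potential difference.
|ΔE| = |-1.856 − (-1.036)| = 0.82 V

0.82 V


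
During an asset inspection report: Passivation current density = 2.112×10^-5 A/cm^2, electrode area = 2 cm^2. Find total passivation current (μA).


I = i_pass * A, then convert A → μA (×10^6)
I = 2.112×10^-5 * 2 * 10^6 = 42.24 μA

42.24 μA


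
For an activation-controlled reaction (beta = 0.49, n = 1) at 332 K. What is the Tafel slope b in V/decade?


Apply the Tafel slope relation: b = 2.303*R*T/(beta*n*F)
Numerator: 2.303 * 8.314 * 332 = 6356.85
Denominator: 0.49 * 1 * 96485 = 47277.65
b = 6356.85 / 47277.65 = 0.134 V/decade

0.134 V/decade


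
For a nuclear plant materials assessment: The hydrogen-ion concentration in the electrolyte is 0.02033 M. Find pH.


pH = −log10[H+]
pH = −log10(0.02033) = 1.69

1.69


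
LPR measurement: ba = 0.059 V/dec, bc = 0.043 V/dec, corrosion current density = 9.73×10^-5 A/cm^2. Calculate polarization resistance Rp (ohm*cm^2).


Apply the Stern-Geary equation: Rp = ba*bc / (2.303*icorr*(ba+bc))
ba*bc = 0.059*0.043 = 0.002537
ba+bc = 0.102; 2.303*icorr*(ba+bc) = 2.303*9.73×10^-5*0.102 = 2.2856354×10^-5
Rp = 0.002537 / 2.2856354×10^-5 = 111.0 ohm*cm^2

111.0 ohm*cm^2


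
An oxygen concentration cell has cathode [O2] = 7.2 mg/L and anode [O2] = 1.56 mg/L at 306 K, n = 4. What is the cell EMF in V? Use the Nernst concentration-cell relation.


Apply the Nernst concentration-cell relation: E = (RT/nF)*ln(C_cathode/C_anode)
RT/nF = 8.314*306/(4*96485) = 0.00659192 V
ln(7.2/1.56) = 1.5294
E = 0.00659192 * 1.5294 = 0.01008 V

0.01008 V


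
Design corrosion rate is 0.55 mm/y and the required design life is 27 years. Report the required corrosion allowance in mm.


Corrosion allowance = CR × design life
CA = 0.55 * 27 = 14.85 mm

14.85 mm


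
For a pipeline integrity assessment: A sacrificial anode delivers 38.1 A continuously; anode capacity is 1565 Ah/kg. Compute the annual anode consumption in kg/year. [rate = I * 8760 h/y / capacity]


Annual consumption = current * hours per year / capacity
Rate = 38.1 * 8760 / 1565 = 213.3 kg/year

213.3 kg/year


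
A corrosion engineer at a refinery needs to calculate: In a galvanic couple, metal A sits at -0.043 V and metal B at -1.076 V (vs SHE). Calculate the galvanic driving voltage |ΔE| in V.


Driving voltage is the absolute potential difference.
|ΔE| = |-0.043 − (-1.076)| = 1.033 V

1.033 V


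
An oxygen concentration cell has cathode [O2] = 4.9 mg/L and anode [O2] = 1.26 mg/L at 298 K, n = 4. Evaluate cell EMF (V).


Apply the Nernst concentration-cell relation: E = (RT/nF)*ln(C_cathode/C_anode)
RT/nF = 8.314*298/(4*96485) = 0.00641958 V
ln(4.9/1.26) = 1.35812
E = 0.00641958 * 1.35812 = 0.00872 V

0.00872 V


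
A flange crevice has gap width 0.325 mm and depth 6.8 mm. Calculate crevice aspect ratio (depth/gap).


Aspect ratio = depth / gap
Ratio = 6.8 / 0.325 = 20.9

20.9


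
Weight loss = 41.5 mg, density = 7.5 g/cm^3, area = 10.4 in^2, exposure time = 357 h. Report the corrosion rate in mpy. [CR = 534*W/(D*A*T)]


Apply the mpy weight-loss relation: CR = 534 * W / (D * A * T)
Numerator: 534 * 41.5 = 22161.0
Denominator: 7.5 * 10.4 * 357 = 27846.0
CR = 22161.0 / 27846.0 = 0.79584 mpy

0.79584 mpy


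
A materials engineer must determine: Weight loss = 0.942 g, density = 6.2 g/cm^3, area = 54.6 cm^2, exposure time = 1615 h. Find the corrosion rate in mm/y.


Apply the mm/y weight-loss relation: CR = 87600 * W / (D * A * T)
Numerator: 87600 * 0.942 = 82519.2
Denominator: 6.2 * 54.6 * 1615 = 546709.8
CR = 82519.2 / 546709.8 = 0.150938 mm/y

0.150938 mm/y


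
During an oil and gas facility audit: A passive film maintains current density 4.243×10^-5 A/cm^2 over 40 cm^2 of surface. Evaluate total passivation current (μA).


I = i_pass * A, then convert A → μA (×10^6)
I = 4.243×10^-5 * 40 * 10^6 = 1697.2 μA

1697.2 μA


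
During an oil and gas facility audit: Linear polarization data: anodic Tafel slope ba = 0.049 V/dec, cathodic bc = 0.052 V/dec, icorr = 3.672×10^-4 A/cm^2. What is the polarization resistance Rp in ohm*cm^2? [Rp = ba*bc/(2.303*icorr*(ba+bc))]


Apply the Stern-Geary equation: Rp = ba*bc / (2.303*icorr*(ba+bc))
ba*bc = 0.049*0.052 = 0.002548
ba+bc = 0.101; 2.303*icorr*(ba+bc) = 2.303*3.672×10^-4*0.101 = 8.5411822×10^-5
Rp = 0.002548 / 8.5411822×10^-5 = 29.83 ohm*cm^2

29.83 ohm*cm^2


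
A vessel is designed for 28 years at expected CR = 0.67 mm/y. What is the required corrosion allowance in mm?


Corrosion allowance = CR × design life
CA = 0.67 * 28 = 18.76 mm

18.76 mm


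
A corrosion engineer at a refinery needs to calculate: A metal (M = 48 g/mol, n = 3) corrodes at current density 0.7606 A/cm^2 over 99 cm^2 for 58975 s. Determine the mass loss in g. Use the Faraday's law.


Apply Faraday's law: m = i*A*t*M / (n*F)
Total charge passed Q = i*A*t = 0.7606*99*58975 = 4440782.115 C
m = Q*M/(n*F) = 4440782.115*48/(3*96485) = 736.4099 g

736.4099 g


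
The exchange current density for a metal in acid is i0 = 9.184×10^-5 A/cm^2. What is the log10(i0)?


i0 = 9.184×10^-5 A/cm^2
log10(i0) = -4.037

-4.037


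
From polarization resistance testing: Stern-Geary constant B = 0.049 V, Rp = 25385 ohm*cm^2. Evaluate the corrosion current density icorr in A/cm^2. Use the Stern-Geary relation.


Apply the Stern-Geary relation: icorr = B / Rp
icorr = 0.049 / 25385 = 1.93×10^-6 A/cm^2

1.93×10^-6 A/cm^2


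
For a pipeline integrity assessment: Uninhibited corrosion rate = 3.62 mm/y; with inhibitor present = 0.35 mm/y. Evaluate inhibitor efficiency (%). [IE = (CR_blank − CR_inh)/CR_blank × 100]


Apply the inhibitor-efficiency definition: IE = (CR_blank − CR_inh)/CR_blank × 100
IE = (3.62 − 0.35) / 3.62 × 100
IE = 3.27 / 3.62 × 100 = 90.3 %

90.3 %


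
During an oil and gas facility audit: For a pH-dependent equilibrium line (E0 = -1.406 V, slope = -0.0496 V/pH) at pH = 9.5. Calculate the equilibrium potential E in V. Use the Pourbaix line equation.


Apply the Pourbaix line equation: E = E0 + slope*pH
E = -1.406 + (-0.0496)*9.5 = -1.406 + (-0.4712) = -1.8772 V
Rounded to 4 decimal places: E = -1.8772 V

-1.8772 V


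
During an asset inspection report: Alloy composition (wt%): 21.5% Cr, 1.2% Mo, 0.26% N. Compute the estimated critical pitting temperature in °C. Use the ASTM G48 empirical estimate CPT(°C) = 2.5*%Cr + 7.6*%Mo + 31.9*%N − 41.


Apply the ASTM G48 empirical CPT estimate: CPT(°C) = 2.5*%Cr + 7.6*%Mo + 31.9*%N − 41
2.5*21.5 = 53.75; 7.6*1.2 = 9.12; 31.9*0.26 = 8.294
CPT = 53.75 + 9.12 + 8.294 − 41 = 30.164 °C
Rounded to 0.1 °C: CPT ≈ 30.2 °C

30.2 °C


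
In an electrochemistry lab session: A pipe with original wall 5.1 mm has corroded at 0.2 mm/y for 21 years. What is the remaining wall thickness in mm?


Remaining wall = original − CR × time
t = 5.1 − 0.2*21 = 5.1 − 4.2 = 0.9 mm

0.9 mm


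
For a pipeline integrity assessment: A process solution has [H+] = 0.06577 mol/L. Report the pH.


pH = −log10[H+]
pH = −log10(0.06577) = 1.18

1.18


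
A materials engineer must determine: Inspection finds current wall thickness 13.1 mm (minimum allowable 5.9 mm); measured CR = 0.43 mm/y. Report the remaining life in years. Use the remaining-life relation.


Apply the remaining-life relation: RL = (t_current − t_min) / CR
RL = (13.1 − 5.9) / 0.43 = 7.2 / 0.43 = 16.7 years

16.7 years


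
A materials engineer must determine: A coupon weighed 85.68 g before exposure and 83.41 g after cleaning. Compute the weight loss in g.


Weight loss = initial − final
WL = 85.68 − 83.41 = 2.27 g

2.27 g


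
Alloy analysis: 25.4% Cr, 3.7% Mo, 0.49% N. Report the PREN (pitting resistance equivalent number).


Apply the PREN formula: PREN = Cr + 3.3*Mo + 16*N
PREN = 25.4 + 3.3*3.7 + 16*0.49
PREN = 25.4 + 12.21 + 7.84 = 45.45

45.45


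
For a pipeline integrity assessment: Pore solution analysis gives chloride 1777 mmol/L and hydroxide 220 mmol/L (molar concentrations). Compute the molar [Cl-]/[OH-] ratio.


Threshold parameter = [Cl-] / [OH-] (molar basis; both in mmol/L, so units cancel)
Ratio = 1777 / 220 = 8.08

8.08


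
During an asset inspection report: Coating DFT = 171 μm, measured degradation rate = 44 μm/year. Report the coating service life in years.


Service life = thickness / degradation rate
Life = 171 / 44 = 3.9 years

3.9 years


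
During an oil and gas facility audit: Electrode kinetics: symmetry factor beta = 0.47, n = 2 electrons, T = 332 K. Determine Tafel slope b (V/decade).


Apply the Tafel slope relation: b = 2.303*R*T/(beta*n*F)
Numerator: 2.303 * 8.314 * 332 = 6356.85
Denominator: 0.47 * 2 * 96485 = 90695.9
b = 6356.85 / 90695.9 = 0.07 V/decade

0.07 V/decade


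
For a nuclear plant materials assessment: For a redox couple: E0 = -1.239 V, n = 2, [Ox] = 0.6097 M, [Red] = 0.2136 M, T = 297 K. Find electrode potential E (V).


Apply the Nernst equation: E = E0 + (RT/nF)*ln([Ox]/[Red])
Step 1: RT/nF = 8.314*297/(2*96485) = 0.01279607 V
Step 2: [Ox]/[Red] = 0.6097/0.2136 = 2.854401
Step 3: ln(2.854401) = 1.048862
Step 4: correction = 0.01279607 * 1.048862 = 0.013 V
E = -1.239 + 0.013 = -1.226 V

-1.226 V


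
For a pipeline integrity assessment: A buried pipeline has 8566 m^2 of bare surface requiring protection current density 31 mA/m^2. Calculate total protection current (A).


I = area * current density, then convert mA → A (÷1000)
I = 8566 * 31 / 1000 = 265.55 A

265.55 A


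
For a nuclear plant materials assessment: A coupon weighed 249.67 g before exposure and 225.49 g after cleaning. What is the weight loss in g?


Weight loss = initial − final
WL = 249.67 − 225.49 = 24.18 g

24.18 g


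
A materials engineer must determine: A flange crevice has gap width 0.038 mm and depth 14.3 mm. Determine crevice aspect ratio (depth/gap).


Aspect ratio = depth / gap
Ratio = 14.3 / 0.038 = 376.3

376.3


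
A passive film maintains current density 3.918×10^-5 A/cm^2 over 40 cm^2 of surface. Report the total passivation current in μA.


I = i_pass * A, then convert A → μA (×10^6)
I = 3.918×10^-5 * 40 * 10^6 = 1567.2 μA

1567.2 μA


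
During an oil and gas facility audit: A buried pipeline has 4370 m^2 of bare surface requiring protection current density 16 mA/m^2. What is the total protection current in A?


I = area * current density, then convert mA → A (÷1000)
I = 4370 * 16 / 1000 = 69.92 A

69.92 A


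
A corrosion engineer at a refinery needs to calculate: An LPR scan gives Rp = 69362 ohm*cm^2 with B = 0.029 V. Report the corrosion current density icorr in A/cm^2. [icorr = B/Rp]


Apply the Stern-Geary relation: icorr = B / Rp
icorr = 0.029 / 69362 = 4.181×10^-7 A/cm^2

4.181×10^-7 A/cm^2


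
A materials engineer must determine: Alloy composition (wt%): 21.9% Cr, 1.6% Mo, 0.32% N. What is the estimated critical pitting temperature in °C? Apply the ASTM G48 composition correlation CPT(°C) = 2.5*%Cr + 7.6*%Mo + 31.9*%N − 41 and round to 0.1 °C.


Apply the ASTM G48 empirical CPT estimate: CPT(°C) = 2.5*%Cr + 7.6*%Mo + 31.9*%N − 41
2.5*21.9 = 54.75; 7.6*1.6 = 12.16; 31.9*0.32 = 10.208
CPT = 54.75 + 12.16 + 10.208 − 41 = 36.118 °C
Rounded to 0.1 °C: CPT ≈ 36.1 °C

36.1 °C


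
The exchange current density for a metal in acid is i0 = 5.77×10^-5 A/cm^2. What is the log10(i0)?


i0 = 5.77×10^-5 A/cm^2
log10(i0) = -4.239

-4.239


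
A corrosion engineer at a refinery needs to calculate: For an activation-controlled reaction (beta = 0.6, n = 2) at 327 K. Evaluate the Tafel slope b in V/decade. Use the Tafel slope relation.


Apply the Tafel slope relation: b = 2.303*R*T/(beta*n*F)
Numerator: 2.303 * 8.314 * 327 = 6261.12
Denominator: 0.6 * 2 * 96485 = 115782.0
b = 6261.12 / 115782.0 = 0.0541 V/decade

0.0541 V/decade


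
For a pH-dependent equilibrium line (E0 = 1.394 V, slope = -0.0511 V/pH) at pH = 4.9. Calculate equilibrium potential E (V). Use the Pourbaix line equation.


Apply the Pourbaix line equation: E = E0 + slope*pH
E = 1.394 + (-0.0511)*4.9 = 1.394 + (-0.25039) = 1.14361 V
Rounded to 4 decimal places: E = 1.1436 V

1.1436 V


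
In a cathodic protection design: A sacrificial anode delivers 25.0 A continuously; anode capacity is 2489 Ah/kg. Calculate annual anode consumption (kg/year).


Annual consumption = current * hours per year / capacity
Rate = 25.0 * 8760 / 2489 = 88.0 kg/year

88.0 kg/year


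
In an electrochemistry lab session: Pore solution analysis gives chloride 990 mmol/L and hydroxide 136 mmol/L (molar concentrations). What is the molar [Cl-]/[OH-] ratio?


Threshold parameter = [Cl-] / [OH-] (molar basis; both in mmol/L, so units cancel)
Ratio = 990 / 136 = 7.28

7.28


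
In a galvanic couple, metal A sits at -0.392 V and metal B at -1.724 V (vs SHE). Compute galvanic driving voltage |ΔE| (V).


Driving voltage is the absolute potential difference.
|ΔE| = |-0.392 − (-1.724)| = 1.332 V

1.332 V


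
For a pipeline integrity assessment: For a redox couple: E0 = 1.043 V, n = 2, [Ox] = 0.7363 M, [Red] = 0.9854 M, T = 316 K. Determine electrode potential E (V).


Apply the Nernst equation: E = E0 + (RT/nF)*ln([Ox]/[Red])
Step 1: RT/nF = 8.314*316/(2*96485) = 0.01361468 V
Step 2: [Ox]/[Red] = 0.7363/0.9854 = 0.747209
Step 3: ln(0.747209) = -0.29141
Step 4: correction = 0.01361468 * -0.29141 = -0.004 V
E = 1.043 + -0.004 = 1.039 V

1.039 V


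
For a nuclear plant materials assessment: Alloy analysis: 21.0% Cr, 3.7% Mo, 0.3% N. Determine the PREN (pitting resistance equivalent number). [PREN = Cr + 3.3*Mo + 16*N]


Apply the PREN formula: PREN = Cr + 3.3*Mo + 16*N
PREN = 21.0 + 3.3*3.7 + 16*0.3
PREN = 21.0 + 12.21 + 4.8 = 38.01

38.01


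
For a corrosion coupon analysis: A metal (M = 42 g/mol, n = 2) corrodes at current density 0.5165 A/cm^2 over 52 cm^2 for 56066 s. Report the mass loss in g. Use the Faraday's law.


Apply Faraday's law: m = i*A*t*M / (n*F)
Total charge passed Q = i*A*t = 0.5165*52*56066 = 1505820.628 C
m = Q*M/(n*F) = 1505820.628*42/(2*96485) = 327.74248 g

327.74248 g
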